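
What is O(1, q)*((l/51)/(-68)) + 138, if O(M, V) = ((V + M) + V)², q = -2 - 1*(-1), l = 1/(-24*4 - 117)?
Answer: 101938393/738684 ≈ 138.00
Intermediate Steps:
l = -1/213 (l = 1/(-96 - 117) = 1/(-213) = -1/213 ≈ -0.0046948)
q = -1 (q = -2 + 1 = -1)
O(M, V) = (M + 2*V)² (O(M, V) = ((M + V) + V)² = (M + 2*V)²)
O(1, q)*((l/51)/(-68)) + 138 = (1 + 2*(-1))²*(-1/213/51/(-68)) + 138 = (1 - 2)²*(-1/213*1/51*(-1/68)) + 138 = (-1)²*(-1/10863*(-1/68)) + 138 = 1*(1/738684) + 138 = 1/738684 + 138 = 101938393/738684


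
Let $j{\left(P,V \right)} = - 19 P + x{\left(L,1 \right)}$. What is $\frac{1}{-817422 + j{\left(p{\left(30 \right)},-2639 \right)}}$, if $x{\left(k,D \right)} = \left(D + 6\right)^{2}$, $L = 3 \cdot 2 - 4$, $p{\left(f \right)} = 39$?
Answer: $- \frac{1}{818114} \approx -1.2223 \cdot 10^{-6}$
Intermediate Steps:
$L = 2$ ($L = 6 - 4 = 2$)
$x{\left(k,D \right)} = \left(6 + D\right)^{2}$
$j{\left(P,V \right)} = 49 - 19 P$ ($j{\left(P,V \right)} = - 19 P + \left(6 + 1\right)^{2} = - 19 P + 7^{2} = - 19 P + 49 = 49 - 19 P$)
$\frac{1}{-817422 + j{\left(p{\left(30 \right)},-2639 \right)}} = \frac{1}{-817422 + \left(49 - 741\right)} = \frac{1}{-817422 - 692} = \frac{1}{-818114} = - \frac{1}{818114}$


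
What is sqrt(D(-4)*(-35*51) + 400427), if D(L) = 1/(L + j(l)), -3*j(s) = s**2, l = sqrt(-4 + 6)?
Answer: sqrt(1603238)/2 ≈ 633.09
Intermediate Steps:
l = sqrt(2) ≈ 1.4142
j(s) = -s**2/3
D(L) = 1/(-2/3 + L) (D(L) = 1/(L - (sqrt(2))**2/3) = 1/(L - 1/3*2) = 1/(L - 2/3) = 1/(-2/3 + L))
sqrt(D(-4)*(-35*51) + 400427) = sqrt((3/(-2 + 3*(-4)))*(-35*51) + 400427) = sqrt((3/(-2 - 12))*(-1785) + 400427) = sqrt((3/(-14))*(-1785) + 400427) = sqrt((3*(-1/14))*(-1785) + 400427) = sqrt(-3/14*(-1785) + 400427) = sqrt(765/2 + 400427) = sqrt(801619/2) = sqrt(1603238)/2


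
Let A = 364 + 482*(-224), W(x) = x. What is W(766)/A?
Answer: -383/53802 ≈ -0.0071187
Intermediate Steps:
A = -107604 (A = 364 - 107968 = -107604)
W(766)/A = 766/(-107604) = 766*(-1/107604) = -383/53802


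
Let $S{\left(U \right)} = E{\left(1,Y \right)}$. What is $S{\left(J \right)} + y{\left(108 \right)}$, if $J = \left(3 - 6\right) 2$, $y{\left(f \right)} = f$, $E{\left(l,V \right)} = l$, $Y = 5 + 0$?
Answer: $109$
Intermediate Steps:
$Y = 5$
$J = -6$ ($J = \left(-3\right) 2 = -6$)
$S{\left(U \right)} = 1$
$S{\left(J \right)} + y{\left(108 \right)} = 1 + 108 = 109$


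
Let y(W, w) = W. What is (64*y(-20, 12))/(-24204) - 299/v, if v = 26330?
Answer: 6616351/159322830 ≈ 0.041528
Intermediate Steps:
(64*y(-20, 12))/(-24204) - 299/v = (64*(-20))/(-24204) - 299/26330 = -1280*(-1/24204) - 299*1/26330 = 320/6051 - 299/26330 = 6616351/159322830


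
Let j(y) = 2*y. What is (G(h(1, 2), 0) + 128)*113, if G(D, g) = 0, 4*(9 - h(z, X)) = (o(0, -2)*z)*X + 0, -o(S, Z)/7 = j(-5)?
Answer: 14464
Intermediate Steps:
o(S, Z) = 70 (o(S, Z) = -14*(-5) = -7*(-10) = 70)
h(z, X) = 9 - 35*X*z/2 (h(z, X) = 9 - ((70*z)*X + 0)/4 = 9 - (70*X*z + 0)/4 = 9 - 35*X*z/2)
(G(h(1, 2), 0) + 128)*113 = (0 + 128)*113 = 128*113 = 14464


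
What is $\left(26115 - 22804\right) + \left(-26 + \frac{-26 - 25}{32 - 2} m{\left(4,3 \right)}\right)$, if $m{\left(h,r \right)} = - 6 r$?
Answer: $\frac{16578}{5} \approx 3315.6$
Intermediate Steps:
$\left(26115 - 22804\right) + \left(-26 + \frac{-26 - 25}{32 - 2} m{\left(4,3 \right)}\right) = \left(26115 - 22804\right) - \left(26 - \frac{-26 - 25}{32 - 2} \left(\left(-6\right) 3\right)\right) = 3311 - \left(26 - - \frac{51}{30} \left(-18\right)\right) = 3311 - \left(26 - \left(-51\right) \frac{1}{30} \left(-18\right)\right) = 3311 - - \frac{23}{5} = 3311 + \left(-26 + \frac{153}{5}\right) = 3311 + \frac{23}{5} = \frac{16578}{5}$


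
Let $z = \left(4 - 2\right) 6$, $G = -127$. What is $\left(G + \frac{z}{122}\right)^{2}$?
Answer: $\frac{59923081}{3721} \approx 16104.0$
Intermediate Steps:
$z = 12$ ($z = 2 \cdot 6 = 12$)
$\left(G + \frac{z}{122}\right)^{2} = \left(-127 + \frac{12}{122}\right)^{2} = \left(-127 + 12 \cdot \frac{1}{122}\right)^{2} = \left(-127 + \frac{6}{61}\right)^{2} = \left(- \frac{7741}{61}\right)^{2} = \frac{59923081}{3721}$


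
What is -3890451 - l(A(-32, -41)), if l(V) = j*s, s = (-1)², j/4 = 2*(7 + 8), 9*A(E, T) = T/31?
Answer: -3890571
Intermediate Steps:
A(E, T) = T/279 (A(E, T) = (T/31)/9 = T/279)
j = 120 (j = 4*(2*(7 + 8)) = 4*(2*15) = 4*30 = 120)
s = 1
l(V) = 120 (l(V) = 120*1 = 120)
-3890451 - l(A(-32, -41)) = -3890451 - 1*120 = -3890451 - 120 = -3890571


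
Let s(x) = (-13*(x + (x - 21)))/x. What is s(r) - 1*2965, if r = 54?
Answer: -53747/18 ≈ -2985.9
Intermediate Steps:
s(x) = (273 - 26*x)/x (s(x) = (-13*(x + (-21 + x)))/x = (-13*(-21 + 2*x))/x = (273 - 26*x)/x)
s(r) - 1*2965 = (-26 + 273/54) - 1*2965 = (-26 + 273*(1/54)) - 2965 = (-26 + 91/18) - 2965 = -377/18 - 2965 = -53747/18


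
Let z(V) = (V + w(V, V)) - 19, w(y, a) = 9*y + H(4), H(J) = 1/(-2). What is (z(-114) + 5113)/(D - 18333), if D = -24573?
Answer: -7907/85812 ≈ -0.092143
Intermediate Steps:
H(J) = -1/2
w(y, a) = -1/2 + 9*y (w(y, a) = 9*y - 1/2 = -1/2 + 9*y)
z(V) = -39/2 + 10*V (z(V) = (V + (-1/2 + 9*V)) - 19 = (-1/2 + 10*V) - 19 = -39/2 + 10*V)
(z(-114) + 5113)/(D - 18333) = ((-39/2 + 10*(-114)) + 5113)/(-24573 - 18333) = ((-39/2 - 1140) + 5113)/(-42906) = (-2319/2 + 5113)*(-1/42906) = (7907/2)*(-1/42906) = -7907/85812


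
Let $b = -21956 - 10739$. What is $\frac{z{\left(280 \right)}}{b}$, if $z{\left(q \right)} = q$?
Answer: $- \frac{56}{6539} \approx -0.008564$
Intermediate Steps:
$b = -32695$ ($b = -21956 - 10739 = -32695$)
$\frac{z{\left(280 \right)}}{b} = \frac{280}{-32695} = 280 \left(- \frac{1}{32695}\right) = - \frac{56}{6539}$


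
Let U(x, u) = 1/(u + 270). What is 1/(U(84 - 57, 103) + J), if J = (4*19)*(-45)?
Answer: -373/1275659 ≈ -0.00029240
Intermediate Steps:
U(x, u) = 1/(270 + u)
J = -3420 (J = 76*(-45) = -3420)
1/(U(84 - 57, 103) + J) = 1/(1/(270 + 103) - 3420) = 1/(1/373 - 3420) = 1/(-1275659/373) = -373/1275659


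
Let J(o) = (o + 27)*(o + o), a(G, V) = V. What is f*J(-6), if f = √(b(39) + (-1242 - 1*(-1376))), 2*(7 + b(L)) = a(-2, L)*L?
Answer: -630*√142 ≈ -7507.3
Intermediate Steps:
b(L) = -7 + L²/2 (b(L) = -7 + (L*L)/2 = -7 + L²/2)
f = 5*√142/2 (f = √((-7 + (½)*39²) + (-1242 - 1*(-1376))) = √((-7 + (½)*1521) + (-1242 + 1376)) = √((-7 + 1521/2) + 134) = √(1507/2 + 134) = √(1775/2) = 5*√142/2 ≈ 29.791)
J(o) = 2*o*(27 + o) (J(o) = (27 + o)*(2*o) = 2*o*(27 + o))
f*J(-6) = (5*√142/2)*(2*(-6)*(27 - 6)) = (5*√142/2)*(2*(-6)*21) = (5*√142/2)*(-252) = -630*√142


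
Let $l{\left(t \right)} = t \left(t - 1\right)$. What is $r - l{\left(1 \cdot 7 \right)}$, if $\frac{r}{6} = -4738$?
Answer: $-28470$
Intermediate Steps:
$l{\left(t \right)} = t \left(-1 + t\right)$
$r = -28428$ ($r = 6 \left(-4738\right) = -28428$)
$r - l{\left(1 \cdot 7 \right)} = -28428 - 1 \cdot 7 \left(-1 + 1 \cdot 7\right) = -28428 - 7 \left(-1 + 7\right) = -28428 - 7 \cdot 6 = -28428 - 42 = -28470$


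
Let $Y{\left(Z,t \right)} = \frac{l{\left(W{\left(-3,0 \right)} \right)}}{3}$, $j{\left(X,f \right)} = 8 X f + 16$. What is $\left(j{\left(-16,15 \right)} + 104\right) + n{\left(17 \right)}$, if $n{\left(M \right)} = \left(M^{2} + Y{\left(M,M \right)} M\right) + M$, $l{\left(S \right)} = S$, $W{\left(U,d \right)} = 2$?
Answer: $- \frac{4448}{3} \approx -1482.7$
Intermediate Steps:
$j{\left(X,f \right)} = 16 + 8 X f$ ($j{\left(X,f \right)} = 8 X f + 16 = 16 + 8 X f$)
$Y{\left(Z,t \right)} = \frac{2}{3}$
$n{\left(M \right)} = M^{2} + \frac{5 M}{3}$ ($n{\left(M \right)} = \left(M^{2} + \frac{2 M}{3}\right) + M = M^{2} + \frac{5 M}{3}$)
$\left(j{\left(-16,15 \right)} + 104\right) + n{\left(17 \right)} = \left(\left(16 + 8 \left(-16\right) 15\right) + 104\right) + \frac{1}{3} \cdot 17 \left(5 + 3 \cdot 17\right) = \left(\left(16 - 1920\right) + 104\right) + \frac{1}{3} \cdot 17 \left(5 + 51\right) = \left(-1904 + 104\right) + \frac{1}{3} \cdot 17 \cdot 56 = -1800 + \frac{952}{3} = - \frac{4448}{3}$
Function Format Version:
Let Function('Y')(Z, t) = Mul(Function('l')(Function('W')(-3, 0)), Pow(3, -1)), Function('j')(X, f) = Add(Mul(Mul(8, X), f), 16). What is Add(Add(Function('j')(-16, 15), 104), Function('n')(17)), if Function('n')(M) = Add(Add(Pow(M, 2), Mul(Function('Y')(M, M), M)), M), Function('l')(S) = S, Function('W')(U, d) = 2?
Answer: Rational(-4448, 3) ≈ -1482.7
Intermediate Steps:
Function('j')(X, f) = Add(16, Mul(8, X, f)) (Function('j')(X, f) = Add(Mul(8, X, f), 16) = Add(16, Mul(8, X, f)))
Function('Y')(Z, t) = Rational(2, 3) (Function('Y')(Z, t) = Mul(2, Pow(3, -1)) = Mul(2, Rational(1, 3)) = Rational(2, 3))
Function('n')(M) = Add(Pow(M, 2), Mul(Rational(5, 3), M)) (Function('n')(M) = Add(Add(Pow(M, 2), Mul(Rational(2, 3), M)), M) = Add(Pow(M, 2), Mul(Rational(5, 3), M)))
Add(Add(Function('j')(-16, 15), 104), Function('n')(17)) = Add(Add(Add(16, Mul(8, -16, 15)), 104), Mul(Rational(1, 3), 17, Add(5, Mul(3, 17)))) = Add(Add(Add(16, -1920), 104), Mul(Rational(1, 3), 17, Add(5, 51))) = Add(Add(-1904, 104), Mul(Rational(1, 3), 17, 56)) = Add(-1800, Rational(952, 3)) = Rational(-4448, 3)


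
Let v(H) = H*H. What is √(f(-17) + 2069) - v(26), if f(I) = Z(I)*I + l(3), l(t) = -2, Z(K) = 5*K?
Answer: -676 + 2*√878 ≈ -616.74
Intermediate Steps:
f(I) = -2 + 5*I² (f(I) = (5*I)*I - 2 = 5*I² - 2 = -2 + 5*I²)
v(H) = H²
√(f(-17) + 2069) - v(26) = √((-2 + 5*(-17)²) + 2069) - 1*26² = √((-2 + 5*289) + 2069) - 1*676 = √((-2 + 1445) + 2069) - 676 = √(1443 + 2069) - 676 = √3512 - 676 = 2*√878 - 676 = -676 + 2*√878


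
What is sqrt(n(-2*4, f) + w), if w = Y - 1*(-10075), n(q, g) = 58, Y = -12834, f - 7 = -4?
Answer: I*sqrt(2701) ≈ 51.971*I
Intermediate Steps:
f = 3 (f = 7 - 4 = 3)
w = -2759 (w = -12834 - 1*(-10075) = -12834 + 10075 = -2759)
sqrt(n(-2*4, f) + w) = sqrt(58 - 2759) = sqrt(-2701) = I*sqrt(2701)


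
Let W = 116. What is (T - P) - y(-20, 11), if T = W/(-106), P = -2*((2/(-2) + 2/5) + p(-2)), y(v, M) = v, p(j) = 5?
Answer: 7342/265 ≈ 27.706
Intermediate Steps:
P = -44/5 (P = -2*((2/(-2) + 2/5) + 5) = -2*((2*(-½) + 2*(⅕)) + 5) = -2*((-1 + ⅖) + 5) = -2*(-⅗ + 5) = -2*22/5 = -44/5 ≈ -8.8000)
T = -58/53 (T = 116/(-106) = 116*(-1/106) = -58/53 ≈ -1.0943)
(T - P) - y(-20, 11) = (-58/53 - 1*(-44/5)) - 1*(-20) = (-58/53 + 44/5) + 20 = 2042/265 + 20 = 7342/265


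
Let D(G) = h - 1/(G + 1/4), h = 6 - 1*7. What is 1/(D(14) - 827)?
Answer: -57/47200 ≈ -0.0012076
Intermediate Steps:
h = -1 (h = 6 - 7 = -1)
D(G) = -1 - 1/(¼ + G) (D(G) = -1 - 1/(G + 1/4) = -1 - 1/(G + ¼) = -1 - 1/(¼ + G))
1/(D(14) - 827) = 1/((-5 - 4*14)/(1 + 4*14) - 827) = 1/((-5 - 56)/(1 + 56) - 827) = 1/(-61/57 - 827) = 1/(-47200/57) = -57/47200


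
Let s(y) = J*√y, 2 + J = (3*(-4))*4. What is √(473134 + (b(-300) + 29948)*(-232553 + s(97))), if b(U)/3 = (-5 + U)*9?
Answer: √(-5048950155 - 1085650*√97) ≈ 71131.0*I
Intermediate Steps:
b(U) = -135 + 27*U (b(U) = 3*((-5 + U)*9) = 3*(-45 + 9*U) = -135 + 27*U)
J = -50 (J = -2 + (3*(-4))*4 = -2 - 12*4 = -2 - 48 = -50)
s(y) = -50*√y
√(473134 + (b(-300) + 29948)*(-232553 + s(97))) = √(473134 + ((-135 + 27*(-300)) + 29948)*(-232553 - 50*√97)) = √(473134 + ((-135 - 8100) + 29948)*(-232553 - 50*√97)) = √(473134 + (-8235 + 29948)*(-232553 - 50*√97)) = √(473134 + 21713*(-232553 - 50*√97)) = √(473134 + (-5049423289 - 1085650*√97)) = √(-5048950155 - 1085650*√97)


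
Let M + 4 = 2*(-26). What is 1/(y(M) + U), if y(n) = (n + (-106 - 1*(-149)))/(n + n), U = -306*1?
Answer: -112/34259 ≈ -0.0032692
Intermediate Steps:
M = -56 (M = -4 + 2*(-26) = -4 - 52 = -56)
U = -306
y(n) = (43 + n)/(2*n) (y(n) = (n + (-106 + 149))/((2*n)) = (n + 43)*(1/(2*n)) = (43 + n)*(1/(2*n)) = (43 + n)/(2*n))
1/(y(M) + U) = 1/((½)*(43 - 56)/(-56) - 306) = 1/((½)*(-1/56)*(-13) - 306) = 1/(13/112 - 306) = 1/(-34259/112) = -112/34259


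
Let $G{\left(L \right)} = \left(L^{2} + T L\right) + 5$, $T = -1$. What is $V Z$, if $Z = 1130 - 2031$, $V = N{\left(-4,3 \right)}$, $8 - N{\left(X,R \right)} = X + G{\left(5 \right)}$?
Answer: $11713$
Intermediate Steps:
$G{\left(L \right)} = 5 + L^{2} - L$ ($G{\left(L \right)} = \left(L^{2} - L\right) + 5 = 5 + L^{2} - L$)
$N{\left(X,R \right)} = -17 - X$ ($N{\left(X,R \right)} = 8 - \left(X + \left(5 + 5^{2} - 5\right)\right) = 8 - \left(X + \left(5 + 25 - 5\right)\right) = 8 - \left(X + 25\right) = 8 - \left(25 + X\right) = -17 - X$)
$V = -13$ ($V = -17 - -4 = -17 + 4 = -13$)
$Z = -901$
$V Z = \left(-13\right) \left(-901\right) = 11713$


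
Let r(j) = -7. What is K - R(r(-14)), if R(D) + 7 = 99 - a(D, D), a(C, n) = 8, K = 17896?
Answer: 17812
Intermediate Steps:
R(D) = 84 (R(D) = -7 + (99 - 1*8) = -7 + (99 - 8) = -7 + 91 = 84)
K - R(r(-14)) = 17896 - 1*84 = 17896 - 84 = 17812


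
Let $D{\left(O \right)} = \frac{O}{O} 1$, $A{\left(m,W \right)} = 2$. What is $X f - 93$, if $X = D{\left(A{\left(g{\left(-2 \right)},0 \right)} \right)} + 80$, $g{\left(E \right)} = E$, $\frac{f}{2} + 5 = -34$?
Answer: $-6411$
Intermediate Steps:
$f = -78$ ($f = -10 + 2 \left(-34\right) = -10 - 68 = -78$)
$D{\left(O \right)} = 1$ ($D{\left(O \right)} = 1 \cdot 1 = 1$)
$X = 81$ ($X = 1 + 80 = 81$)
$X f - 93 = 81 \left(-78\right) - 93 = -6318 - 93 = -6411$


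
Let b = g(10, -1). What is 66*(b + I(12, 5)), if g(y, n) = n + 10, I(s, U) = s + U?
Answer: 1716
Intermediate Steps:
I(s, U) = U + s
g(y, n) = 10 + n
b = 9 (b = 10 - 1 = 9)
66*(b + I(12, 5)) = 66*(9 + (5 + 12)) = 66*(9 + 17) = 66*26 = 1716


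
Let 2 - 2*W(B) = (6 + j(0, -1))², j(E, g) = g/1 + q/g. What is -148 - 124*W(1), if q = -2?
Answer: 2766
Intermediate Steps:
j(E, g) = g - 2/g (j(E, g) = g/1 - 2/g = g*1 - 2/g = g - 2/g)
W(B) = -47/2 (W(B) = 1 - (6 + (-1 - 2/(-1)))²/2 = 1 - (6 + (-1 - 2*(-1)))²/2 = 1 - (6 + (-1 + 2))²/2 = 1 - (6 + 1)²/2 = 1 - ½*7² = 1 - ½*49 = 1 - 49/2 = -47/2)
-148 - 124*W(1) = -148 - 124*(-47/2) = -148 + 2914 = 2766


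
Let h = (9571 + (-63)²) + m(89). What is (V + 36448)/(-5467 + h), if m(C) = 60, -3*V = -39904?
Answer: 149248/24399 ≈ 6.1170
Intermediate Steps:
V = 39904/3 (V = -⅓*(-39904) = 39904/3 ≈ 13301.)
h = 13600 (h = (9571 + (-63)²) + 60 = (9571 + 3969) + 60 = 13540 + 60 = 13600)
(V + 36448)/(-5467 + h) = (39904/3 + 36448)/(-5467 + 13600) = (149248/3)/8133 = (149248/3)*(1/8133) = 149248/24399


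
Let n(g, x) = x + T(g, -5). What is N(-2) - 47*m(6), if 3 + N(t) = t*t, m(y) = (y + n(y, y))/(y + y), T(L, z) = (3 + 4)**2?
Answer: -2855/12 ≈ -237.92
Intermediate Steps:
T(L, z) = 49 (T(L, z) = 7**2 = 49)
n(g, x) = 49 + x (n(g, x) = x + 49 = 49 + x)
m(y) = (49 + 2*y)/(2*y) (m(y) = (y + (49 + y))/(y + y) = (49 + 2*y)/((2*y)) = (49 + 2*y)*(1/(2*y)) = (49 + 2*y)/(2*y))
N(t) = -3 + t**2 (N(t) = -3 + t*t = -3 + t**2)
N(-2) - 47*m(6) = (-3 + (-2)**2) - 47*(49/2 + 6)/6 = (-3 + 4) - 47*61/(6*2) = 1 - 47*61/12 = 1 - 2867/12 = -2855/12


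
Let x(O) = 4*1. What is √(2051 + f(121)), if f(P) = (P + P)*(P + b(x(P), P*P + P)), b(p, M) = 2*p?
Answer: √33269 ≈ 182.40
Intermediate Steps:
x(O) = 4
f(P) = 2*P*(8 + P) (f(P) = (P + P)*(P + 2*4) = (2*P)*(P + 8) = (2*P)*(8 + P) = 2*P*(8 + P))
√(2051 + f(121)) = √(2051 + 2*121*(8 + 121)) = √(2051 + 2*121*129) = √(2051 + 31218) = √33269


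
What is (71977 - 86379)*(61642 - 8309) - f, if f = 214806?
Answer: -768316672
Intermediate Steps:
(71977 - 86379)*(61642 - 8309) - f = (71977 - 86379)*(61642 - 8309) - 1*214806 = -14402*53333 - 214806 = -768101866 - 214806 = -768316672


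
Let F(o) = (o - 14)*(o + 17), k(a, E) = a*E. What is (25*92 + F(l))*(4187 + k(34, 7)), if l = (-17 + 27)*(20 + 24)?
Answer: 871645350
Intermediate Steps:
k(a, E) = E*a
l = 440 (l = 10*44 = 440)
F(o) = (-14 + o)*(17 + o)
(25*92 + F(l))*(4187 + k(34, 7)) = (25*92 + (-238 + 440² + 3*440))*(4187 + 7*34) = (2300 + (-238 + 193600 + 1320))*(4187 + 238) = (2300 + 194682)*4425 = 196982*4425 = 871645350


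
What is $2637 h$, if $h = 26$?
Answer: $68562$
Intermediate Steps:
$2637 h = 2637 \cdot 26 = 68562$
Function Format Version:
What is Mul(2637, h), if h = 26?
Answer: 68562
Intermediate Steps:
Mul(2637, h) = Mul(2637, 26) = 68562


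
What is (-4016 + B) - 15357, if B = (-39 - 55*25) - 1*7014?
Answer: -27801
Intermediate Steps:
B = -8428 (B = (-39 - 1375) - 7014 = -1414 - 7014 = -8428)
(-4016 + B) - 15357 = (-4016 - 8428) - 15357 = -12444 - 15357 = -27801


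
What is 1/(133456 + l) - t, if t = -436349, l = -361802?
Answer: 99638548753/228346 ≈ 4.3635e+5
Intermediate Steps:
1/(133456 + l) - t = 1/(133456 - 361802) - 1*(-436349) = 1/(-228346) + 436349 = -1/228346 + 436349 = 99638548753/228346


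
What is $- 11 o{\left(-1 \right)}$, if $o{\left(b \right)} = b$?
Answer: $11$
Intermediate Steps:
$- 11 o{\left(-1 \right)} = \left(-11\right) \left(-1\right) = 11$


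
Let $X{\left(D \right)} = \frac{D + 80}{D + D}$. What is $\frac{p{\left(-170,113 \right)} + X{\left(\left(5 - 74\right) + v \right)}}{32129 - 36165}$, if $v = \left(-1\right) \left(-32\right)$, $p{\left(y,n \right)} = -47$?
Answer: $\frac{3521}{298664} \approx 0.011789$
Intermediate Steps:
$v = 32$
$X{\left(D \right)} = \frac{80 + D}{2 D}$
$\frac{p{\left(-170,113 \right)} + X{\left(\left(5 - 74\right) + v \right)}}{32129 - 36165} = \frac{-47 + \frac{80 + \left(\left(5 - 74\right) + 32\right)}{2 \left(\left(5 - 74\right) + 32\right)}}{32129 - 36165} = \frac{-47 + \frac{80 + \left(-69 + 32\right)}{2 \left(-69 + 32\right)}}{-4036} = \left(-47 + \frac{80 - 37}{2 \left(-37\right)}\right) \left(- \frac{1}{4036}\right) = \left(-47 + \frac{1}{2} \left(- \frac{1}{37}\right) 43\right) \left(- \frac{1}{4036}\right) = \left(-47 - \frac{43}{74}\right) \left(- \frac{1}{4036}\right) = \left(- \frac{3521}{74}\right) \left(- \frac{1}{4036}\right) = \frac{3521}{298664}$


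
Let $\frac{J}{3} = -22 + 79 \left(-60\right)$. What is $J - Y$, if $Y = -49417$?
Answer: $35131$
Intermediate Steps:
$J = -14286$ ($J = 3 \left(-22 + 79 \left(-60\right)\right) = 3 \left(-22 - 4740\right) = 3 \left(-4762\right) = -14286$)
$J - Y = -14286 - -49417 = -14286 + 49417 = 35131$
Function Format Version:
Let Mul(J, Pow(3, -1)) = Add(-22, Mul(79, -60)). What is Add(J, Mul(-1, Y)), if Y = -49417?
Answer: 35131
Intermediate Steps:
J = -14286 (J = Mul(3, Add(-22, Mul(79, -60))) = Mul(3, Add(-22, -4740)) = Mul(3, -4762) = -14286)
Add(J, Mul(-1, Y)) = Add(-14286, Mul(-1, -49417)) = Add(-14286, 49417) = 35131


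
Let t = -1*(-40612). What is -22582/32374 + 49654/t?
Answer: 15690873/29881202 ≈ 0.52511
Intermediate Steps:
t = 40612
-22582/32374 + 49654/t = -22582/32374 + 49654/40612 = -22582*1/32374 + 49654*(1/40612) = -11291/16187 + 2257/1846 = 15690873/29881202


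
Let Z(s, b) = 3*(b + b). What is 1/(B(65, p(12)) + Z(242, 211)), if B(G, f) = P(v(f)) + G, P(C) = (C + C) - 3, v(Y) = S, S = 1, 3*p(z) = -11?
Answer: 1/1330 ≈ 0.00075188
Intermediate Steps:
Z(s, b) = 6*b (Z(s, b) = 3*(2*b) = 6*b)
p(z) = -11/3 (p(z) = (1/3)*(-11) = -11/3)
v(Y) = 1
P(C) = -3 + 2*C (P(C) = 2*C - 3 = -3 + 2*C)
B(G, f) = -1 + G (B(G, f) = (-3 + 2*1) + G = (-3 + 2) + G = -1 + G)
1/(B(65, p(12)) + Z(242, 211)) = 1/((-1 + 65) + 6*211) = 1/(64 + 1266) = 1/1330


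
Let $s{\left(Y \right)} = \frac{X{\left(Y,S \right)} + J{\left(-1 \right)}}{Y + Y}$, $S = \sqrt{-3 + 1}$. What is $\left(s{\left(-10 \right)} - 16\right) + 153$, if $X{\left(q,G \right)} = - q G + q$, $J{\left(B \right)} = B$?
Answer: $\frac{2751}{20} - \frac{i \sqrt{2}}{2} \approx 137.55 - 0.70711 i$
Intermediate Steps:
$S = i \sqrt{2}$ ($S = \sqrt{-2} = i \sqrt{2} \approx 1.4142 i$)
$X{\left(q,G \right)} = q - G q$ ($X{\left(q,G \right)} = - G q + q = q - G q$)
$s{\left(Y \right)} = \frac{-1 + Y \left(1 - i \sqrt{2}\right)}{2 Y}$ ($s{\left(Y \right)} = \frac{Y \left(1 - i \sqrt{2}\right) - 1}{Y + Y} = \frac{Y \left(1 - i \sqrt{2}\right) - 1}{2 Y} = \left(-1 + Y \left(1 - i \sqrt{2}\right)\right) \frac{1}{2 Y} = \frac{-1 + Y \left(1 - i \sqrt{2}\right)}{2 Y}$)
$\left(s{\left(-10 \right)} - 16\right) + 153 = \left(\frac{-1 - 10 \left(1 - i \sqrt{2}\right)}{2 \left(-10\right)} - 16\right) + 153 = \left(\frac{1}{2} \left(- \frac{1}{10}\right) \left(-1 - \left(10 - 10 i \sqrt{2}\right)\right) - 16\right) + 153 = \left(\frac{1}{2} \left(- \frac{1}{10}\right) \left(-11 + 10 i \sqrt{2}\right) - 16\right) + 153 = \left(\left(\frac{11}{20} - \frac{i \sqrt{2}}{2}\right) - 16\right) + 153 = \left(- \frac{309}{20} - \frac{i \sqrt{2}}{2}\right) + 153 = \frac{2751}{20} - \frac{i \sqrt{2}}{2}$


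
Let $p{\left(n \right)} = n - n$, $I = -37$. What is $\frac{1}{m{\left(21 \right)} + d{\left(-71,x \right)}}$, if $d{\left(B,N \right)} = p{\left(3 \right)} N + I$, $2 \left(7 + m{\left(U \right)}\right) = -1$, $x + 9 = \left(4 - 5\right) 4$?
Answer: $- \frac{2}{89} \approx -0.022472$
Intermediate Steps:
$x = -13$ ($x = -9 + \left(4 - 5\right) 4 = -9 - 4 = -13$)
$m{\left(U \right)} = - \frac{15}{2}$ ($m{\left(U \right)} = -7 + \frac{1}{2} \left(-1\right) = -7 - \frac{1}{2} = - \frac{15}{2}$)
$p{\left(n \right)} = 0$
$d{\left(B,N \right)} = -37$ ($d{\left(B,N \right)} = 0 N - 37 = 0 - 37 = -37$)
$\frac{1}{m{\left(21 \right)} + d{\left(-71,x \right)}} = \frac{1}{- \frac{15}{2} - 37} = \frac{1}{- \frac{89}{2}} = - \frac{2}{89}$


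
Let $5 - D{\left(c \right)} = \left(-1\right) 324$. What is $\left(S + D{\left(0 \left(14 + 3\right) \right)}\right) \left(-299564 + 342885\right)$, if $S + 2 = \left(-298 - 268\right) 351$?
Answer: $-8592243819$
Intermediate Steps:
$D{\left(c \right)} = 329$ ($D{\left(c \right)} = 5 - \left(-1\right) 324 = 5 - -324 = 5 + 324 = 329$)
$S = -198668$ ($S = -2 + \left(-298 - 268\right) 351 = -2 - 198666 = -198668$)
$\left(S + D{\left(0 \left(14 + 3\right) \right)}\right) \left(-299564 + 342885\right) = \left(-198668 + 329\right) \left(-299564 + 342885\right) = \left(-198339\right) 43321 = -8592243819$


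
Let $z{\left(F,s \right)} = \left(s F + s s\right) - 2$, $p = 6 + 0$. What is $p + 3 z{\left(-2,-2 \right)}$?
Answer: $24$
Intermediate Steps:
$p = 6$
$z{\left(F,s \right)} = -2 + s^{2} + F s$ ($z{\left(F,s \right)} = \left(F s + s^{2}\right) - 2 = \left(s^{2} + F s\right) - 2 = -2 + s^{2} + F s$)
$p + 3 z{\left(-2,-2 \right)} = 6 + 3 \left(-2 + \left(-2\right)^{2} - -4\right) = 6 + 3 \left(-2 + 4 + 4\right) = 6 + 3 \cdot 6 = 6 + 18 = 24$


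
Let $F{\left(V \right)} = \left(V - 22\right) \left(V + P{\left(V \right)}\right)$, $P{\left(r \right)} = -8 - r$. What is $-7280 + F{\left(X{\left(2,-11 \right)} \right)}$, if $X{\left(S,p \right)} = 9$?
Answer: $-7176$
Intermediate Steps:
$F{\left(V \right)} = 176 - 8 V$ ($F{\left(V \right)} = \left(V - 22\right) \left(V - \left(8 + V\right)\right) = \left(-22 + V\right) \left(-8\right) = 176 - 8 V$)
$-7280 + F{\left(X{\left(2,-11 \right)} \right)} = -7280 + \left(176 - 72\right) = -7280 + 104 = -7176$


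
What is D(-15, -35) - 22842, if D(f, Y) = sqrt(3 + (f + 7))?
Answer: -22842 + I*sqrt(5) ≈ -22842.0 + 2.2361*I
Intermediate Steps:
D(f, Y) = sqrt(10 + f) (D(f, Y) = sqrt(3 + (7 + f)) = sqrt(10 + f))
D(-15, -35) - 22842 = sqrt(10 - 15) - 22842 = sqrt(-5) - 22842 = I*sqrt(5) - 22842 = -22842 + I*sqrt(5)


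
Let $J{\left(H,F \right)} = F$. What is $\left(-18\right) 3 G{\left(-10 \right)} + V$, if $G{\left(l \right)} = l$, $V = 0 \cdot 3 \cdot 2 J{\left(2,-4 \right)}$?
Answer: $540$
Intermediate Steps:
$V = 0$ ($V = 0 \cdot 3 \cdot 2 \left(-4\right) = 0 \cdot 2 \left(-4\right) = 0 \left(-4\right) = 0$)
$\left(-18\right) 3 G{\left(-10 \right)} + V = \left(-18\right) 3 \left(-10\right) + 0 = \left(-54\right) \left(-10\right) + 0 = 540 + 0 = 540$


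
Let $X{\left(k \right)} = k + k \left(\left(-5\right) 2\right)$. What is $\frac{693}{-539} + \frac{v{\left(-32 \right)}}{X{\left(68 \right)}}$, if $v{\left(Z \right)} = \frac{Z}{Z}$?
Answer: $- \frac{5515}{4284} \approx -1.2873$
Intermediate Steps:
$v{\left(Z \right)} = 1$
$X{\left(k \right)} = - 9 k$ ($X{\left(k \right)} = k + k \left(-10\right) = k - 10 k = - 9 k$)
$\frac{693}{-539} + \frac{v{\left(-32 \right)}}{X{\left(68 \right)}} = \frac{693}{-539} + 1 \frac{1}{\left(-9\right) 68} = 693 \left(- \frac{1}{539}\right) + 1 \frac{1}{-612} = - \frac{9}{7} + 1 \left(- \frac{1}{612}\right) = - \frac{9}{7} - \frac{1}{612} = - \frac{5515}{4284}$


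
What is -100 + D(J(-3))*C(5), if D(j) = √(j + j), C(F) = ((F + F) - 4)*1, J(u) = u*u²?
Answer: -100 + 18*I*√6 ≈ -100.0 + 44.091*I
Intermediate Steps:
J(u) = u³
C(F) = -4 + 2*F (C(F) = (2*F - 4)*1 = (-4 + 2*F)*1 = -4 + 2*F)
D(j) = √2*√j (D(j) = √(2*j) = √2*√j)
-100 + D(J(-3))*C(5) = -100 + (√2*√((-3)³))*(-4 + 2*5) = -100 + (√2*√(-27))*(-4 + 10) = -100 + (√2*(3*I*√3))*6 = -100 + (3*I*√6)*6 = -100 + 18*I*√6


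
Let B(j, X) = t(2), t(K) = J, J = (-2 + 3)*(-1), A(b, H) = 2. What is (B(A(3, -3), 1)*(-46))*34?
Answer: 1564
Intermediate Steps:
J = -1 (J = 1*(-1) = -1)
t(K) = -1
B(j, X) = -1
(B(A(3, -3), 1)*(-46))*34 = -1*(-46)*34 = 46*34 = 1564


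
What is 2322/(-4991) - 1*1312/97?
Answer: -6773426/484127 ≈ -13.991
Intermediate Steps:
2322/(-4991) - 1*1312/97 = 2322*(-1/4991) - 1312*1/97 = -2322/4991 - 1312/97 = -6773426/484127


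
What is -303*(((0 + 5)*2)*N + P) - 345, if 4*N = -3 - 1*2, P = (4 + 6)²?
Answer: -53715/2 ≈ -26858.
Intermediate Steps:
P = 100 (P = 10² = 100)
N = -5/4 (N = (-3 - 1*2)/4 = (-3 - 2)/4 = (¼)*(-5) = -5/4 ≈ -1.2500)
-303*(((0 + 5)*2)*N + P) - 345 = -303*(((0 + 5)*2)*(-5/4) + 100) - 345 = -303*((5*2)*(-5/4) + 100) - 345 = -303*(10*(-5/4) + 100) - 345 = -303*(-25/2 + 100) - 345 = -303*175/2 - 345 = -53025/2 - 345 = -53715/2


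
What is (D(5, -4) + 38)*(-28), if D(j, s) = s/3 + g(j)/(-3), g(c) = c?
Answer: -980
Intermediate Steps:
D(j, s) = -j/3 + s/3 (D(j, s) = s/3 + j/(-3) = s*(⅓) + j*(-⅓) = s/3 - j/3 = -j/3 + s/3)
(D(5, -4) + 38)*(-28) = ((-⅓*5 + (⅓)*(-4)) + 38)*(-28) = ((-5/3 - 4/3) + 38)*(-28) = (-3 + 38)*(-28) = 35*(-28) = -980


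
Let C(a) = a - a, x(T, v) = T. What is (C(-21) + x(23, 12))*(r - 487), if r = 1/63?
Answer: -705640/63 ≈ -11201.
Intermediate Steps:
C(a) = 0
r = 1/63 ≈ 0.015873
(C(-21) + x(23, 12))*(r - 487) = (0 + 23)*(1/63 - 487) = 23*(-30680/63) = -705640/63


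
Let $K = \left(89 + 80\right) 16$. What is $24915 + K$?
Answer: $27619$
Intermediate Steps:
$K = 2704$ ($K = 169 \cdot 16 = 2704$)
$24915 + K = 24915 + 2704 = 27619$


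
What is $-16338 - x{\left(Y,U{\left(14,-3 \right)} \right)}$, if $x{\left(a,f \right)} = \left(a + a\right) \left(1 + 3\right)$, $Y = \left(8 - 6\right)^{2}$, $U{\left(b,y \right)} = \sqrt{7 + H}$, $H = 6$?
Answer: $-16370$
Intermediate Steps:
$U{\left(b,y \right)} = \sqrt{13}$ ($U{\left(b,y \right)} = \sqrt{7 + 6} = \sqrt{13}$)
$Y = 4$ ($Y = 2^{2} = 4$)
$x{\left(a,f \right)} = 8 a$ ($x{\left(a,f \right)} = 2 a 4 = 8 a$)
$-16338 - x{\left(Y,U{\left(14,-3 \right)} \right)} = -16338 - 8 \cdot 4 = -16338 - 32 = -16370$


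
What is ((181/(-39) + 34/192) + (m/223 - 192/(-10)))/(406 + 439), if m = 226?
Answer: 7305253/391944800 ≈ 0.018638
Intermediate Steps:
((181/(-39) + 34/192) + (m/223 - 192/(-10)))/(406 + 439) = ((181/(-39) + 34/192) + (226/223 - 192/(-10)))/(406 + 439) = ((181*(-1/39) + 34*(1/192)) + (226*(1/223) - 192*(-⅒)))/845 = ((-181/39 + 17/96) + (226/223 + 96/5))*(1/845) = (-1857/416 + 22538/1115)*(1/845) = (7305253/463840)*(1/845) = 7305253/391944800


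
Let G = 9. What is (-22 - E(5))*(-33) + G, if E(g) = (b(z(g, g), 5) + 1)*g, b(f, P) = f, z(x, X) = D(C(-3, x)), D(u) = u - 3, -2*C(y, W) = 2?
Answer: 240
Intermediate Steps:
C(y, W) = -1 (C(y, W) = -1/2*2 = -1)
D(u) = -3 + u
z(x, X) = -4 (z(x, X) = -3 - 1 = -4)
E(g) = -3*g (E(g) = (-4 + 1)*g = -3*g)
(-22 - E(5))*(-33) + G = (-22 - (-3)*5)*(-33) + 9 = (-22 - 1*(-15))*(-33) + 9 = (-22 + 15)*(-33) + 9 = -7*(-33) + 9 = 231 + 9 = 240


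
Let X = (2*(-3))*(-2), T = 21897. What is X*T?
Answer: 262764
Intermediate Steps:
X = 12 (X = -6*(-2) = 12)
X*T = 12*21897 = 262764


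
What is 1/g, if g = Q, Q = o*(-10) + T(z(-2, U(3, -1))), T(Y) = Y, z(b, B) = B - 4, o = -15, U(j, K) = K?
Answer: 1/145 ≈ 0.0068966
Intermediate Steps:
z(b, B) = -4 + B
Q = 145 (Q = -15*(-10) + (-4 - 1) = 150 - 5 = 145)
g = 145
1/g = 1/145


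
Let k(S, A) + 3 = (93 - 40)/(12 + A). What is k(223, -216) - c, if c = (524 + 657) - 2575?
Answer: 283711/204 ≈ 1390.7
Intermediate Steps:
k(S, A) = -3 + 53/(12 + A) (k(S, A) = -3 + (93 - 40)/(12 + A) = -3 + 53/(12 + A))
c = -1394 (c = 1181 - 2575 = -1394)
k(223, -216) - c = (17 - 3*(-216))/(12 - 216) - 1*(-1394) = (17 + 648)/(-204) + 1394 = -1/204*665 + 1394 = -665/204 + 1394 = 283711/204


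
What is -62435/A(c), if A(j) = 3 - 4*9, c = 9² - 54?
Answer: 62435/33 ≈ 1892.0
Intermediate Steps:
c = 27 (c = 81 - 54 = 27)
A(j) = -33 (A(j) = 3 - 36 = -33)
-62435/A(c) = -62435/(-33) = -62435*(-1/33) = 62435/33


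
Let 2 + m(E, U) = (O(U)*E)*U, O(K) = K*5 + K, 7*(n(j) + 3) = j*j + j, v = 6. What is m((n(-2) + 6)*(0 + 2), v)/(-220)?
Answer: -451/70 ≈ -6.4429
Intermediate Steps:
n(j) = -3 + j/7 + j**2/7 (n(j) = -3 + (j*j + j)/7 = -3 + (j**2 + j)/7 = -3 + (j + j**2)/7 = -3 + (j/7 + j**2/7) = -3 + j/7 + j**2/7)
O(K) = 6*K (O(K) = 5*K + K = 6*K)
m(E, U) = -2 + 6*E*U**2 (m(E, U) = -2 + ((6*U)*E)*U = -2 + (6*E*U)*U = -2 + 6*E*U**2)
m((n(-2) + 6)*(0 + 2), v)/(-220) = (-2 + 6*(((-3 + (1/7)*(-2) + (1/7)*(-2)**2) + 6)*(0 + 2))*6**2)/(-220) = (-2 + 6*(((-3 - 2/7 + (1/7)*4) + 6)*2)*36)*(-1/220) = (-2 + 6*(((-3 - 2/7 + 4/7) + 6)*2)*36)*(-1/220) = (-2 + 6*((-19/7 + 6)*2)*36)*(-1/220) = (-2 + 6*((23/7)*2)*36)*(-1/220) = (-2 + 6*(46/7)*36)*(-1/220) = (-2 + 9936/7)*(-1/220) = (9922/7)*(-1/220) = -451/70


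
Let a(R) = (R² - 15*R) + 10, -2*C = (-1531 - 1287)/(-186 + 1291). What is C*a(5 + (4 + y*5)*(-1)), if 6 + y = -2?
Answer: 1516084/1105 ≈ 1372.0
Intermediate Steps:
y = -8 (y = -6 - 2 = -8)
C = 1409/1105 (C = -(-1531 - 1287)/(2*(-186 + 1291)) = -(-1409)/1105 = -½*(-2818/1105) = 1409/1105 ≈ 1.2751)
a(R) = 10 + R² - 15*R
C*a(5 + (4 + y*5)*(-1)) = 1409*(10 + (5 + (4 - 8*5)*(-1))² - 15*(5 + (4 - 8*5)*(-1)))/1105 = 1409*(10 + (5 + (4 - 40)*(-1))² - 15*(5 + (4 - 40)*(-1)))/1105 = 1409*(10 + (5 - 36*(-1))² - 15*(5 - 36*(-1)))/1105 = 1409*(10 + (5 + 36)² - 15*(5 + 36))/1105 = 1409*(10 + 41² - 15*41)/1105 = 1409*(10 + 1681 - 615)/1105 = (1409/1105)*1076 = 1516084/1105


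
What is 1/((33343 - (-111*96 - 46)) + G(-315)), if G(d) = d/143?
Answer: 143/6298120 ≈ 2.2705e-5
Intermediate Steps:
G(d) = d/143 (G(d) = d*(1/143) = d/143)
1/((33343 - (-111*96 - 46)) + G(-315)) = 1/((33343 - (-111*96 - 46)) + (1/143)*(-315)) = 1/((33343 - (-10656 - 46)) - 315/143) = 1/((33343 - 1*(-10702)) - 315/143) = 1/((33343 + 10702) - 315/143) = 1/(44045 - 315/143) = 1/(6298120/143) = 143/6298120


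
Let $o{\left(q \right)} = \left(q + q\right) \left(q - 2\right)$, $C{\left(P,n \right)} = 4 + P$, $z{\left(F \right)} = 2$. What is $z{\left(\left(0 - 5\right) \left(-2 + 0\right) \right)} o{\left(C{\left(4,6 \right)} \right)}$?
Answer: $192$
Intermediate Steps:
$o{\left(q \right)} = 2 q \left(-2 + q\right)$
$z{\left(\left(0 - 5\right) \left(-2 + 0\right) \right)} o{\left(C{\left(4,6 \right)} \right)} = 2 \cdot 2 \left(4 + 4\right) \left(-2 + \left(4 + 4\right)\right) = 2 \cdot 2 \cdot 8 \left(-2 + 8\right) = 2 \cdot 2 \cdot 8 \cdot 6 = 2 \cdot 96 = 192$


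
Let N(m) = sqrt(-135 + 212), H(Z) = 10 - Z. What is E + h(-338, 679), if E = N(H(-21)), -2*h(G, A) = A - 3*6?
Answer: -661/2 + sqrt(77) ≈ -321.73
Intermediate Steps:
N(m) = sqrt(77)
h(G, A) = 9 - A/2 (h(G, A) = -(A - 3*6)/2 = -(A - 18)/2 = -(-18 + A)/2 = 9 - A/2)
E = sqrt(77) ≈ 8.7750
E + h(-338, 679) = sqrt(77) + (9 - 1/2*679) = sqrt(77) + (9 - 679/2) = sqrt(77) - 661/2 = -661/2 + sqrt(77)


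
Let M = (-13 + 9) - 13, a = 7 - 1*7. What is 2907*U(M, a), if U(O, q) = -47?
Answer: -136629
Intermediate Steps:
a = 0 (a = 7 - 7 = 0)
M = -17 (M = -4 - 13 = -17)
2907*U(M, a) = 2907*(-47) = -136629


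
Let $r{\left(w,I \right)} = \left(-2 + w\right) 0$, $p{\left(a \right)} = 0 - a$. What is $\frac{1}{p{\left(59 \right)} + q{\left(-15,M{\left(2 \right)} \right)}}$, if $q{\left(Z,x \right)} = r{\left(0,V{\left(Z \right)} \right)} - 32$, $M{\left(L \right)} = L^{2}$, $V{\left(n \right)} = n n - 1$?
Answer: $- \frac{1}{91} \approx -0.010989$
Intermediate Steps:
$p{\left(a \right)} = - a$
$V{\left(n \right)} = -1 + n^{2}$ ($V{\left(n \right)} = n^{2} - 1 = -1 + n^{2}$)
$r{\left(w,I \right)} = 0$
$q{\left(Z,x \right)} = -32$ ($q{\left(Z,x \right)} = 0 - 32 = -32$)
$\frac{1}{p{\left(59 \right)} + q{\left(-15,M{\left(2 \right)} \right)}} = \frac{1}{\left(-1\right) 59 - 32} = \frac{1}{-59 - 32} = \frac{1}{-91} = - \frac{1}{91}$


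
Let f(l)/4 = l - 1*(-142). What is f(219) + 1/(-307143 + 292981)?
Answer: 20449927/14162 ≈ 1444.0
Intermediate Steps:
f(l) = 568 + 4*l (f(l) = 4*(l - 1*(-142)) = 4*(l + 142) = 4*(142 + l) = 568 + 4*l)
f(219) + 1/(-307143 + 292981) = (568 + 4*219) + 1/(-307143 + 292981) = (568 + 876) + 1/(-14162) = 1444 - 1/14162 = 20449927/14162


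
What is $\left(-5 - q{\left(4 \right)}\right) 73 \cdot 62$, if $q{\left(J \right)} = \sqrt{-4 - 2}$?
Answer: $-22630 - 4526 i \sqrt{6} \approx -22630.0 - 11086.0 i$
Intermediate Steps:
$q{\left(J \right)} = i \sqrt{6}$ ($q{\left(J \right)} = \sqrt{-6} = i \sqrt{6}$)
$\left(-5 - q{\left(4 \right)}\right) 73 \cdot 62 = \left(-5 - i \sqrt{6}\right) 73 \cdot 62 = \left(-365 - 73 i \sqrt{6}\right) 62 = -22630 - 4526 i \sqrt{6}$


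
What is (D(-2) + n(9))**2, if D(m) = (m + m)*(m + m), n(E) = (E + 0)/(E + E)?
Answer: 1089/4 ≈ 272.25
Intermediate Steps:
n(E) = 1/2 (n(E) = E/((2*E)) = E*(1/(2*E)) = 1/2)
D(m) = 4*m**2 (D(m) = (2*m)*(2*m) = 4*m**2)
(D(-2) + n(9))**2 = (4*(-2)**2 + 1/2)**2 = (4*4 + 1/2)**2 = (16 + 1/2)**2 = (33/2)**2 = 1089/4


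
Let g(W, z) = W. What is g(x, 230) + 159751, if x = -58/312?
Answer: 24921127/156 ≈ 1.5975e+5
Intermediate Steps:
x = -29/156 (x = -58*1/312 = -29/156 ≈ -0.18590)
g(x, 230) + 159751 = -29/156 + 159751 = 24921127/156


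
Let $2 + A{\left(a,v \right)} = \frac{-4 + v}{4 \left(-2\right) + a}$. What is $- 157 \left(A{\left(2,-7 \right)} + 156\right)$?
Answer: $- \frac{146795}{6} \approx -24466.0$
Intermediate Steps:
$A{\left(a,v \right)} = -2 + \frac{-4 + v}{-8 + a}$ ($A{\left(a,v \right)} = -2 + \frac{-4 + v}{4 \left(-2\right) + a} = -2 + \frac{-4 + v}{-8 + a}$)
$- 157 \left(A{\left(2,-7 \right)} + 156\right) = - 157 \left(\frac{12 - 7 - 4}{-8 + 2} + 156\right) = - 157 \left(\frac{12 - 7 - 4}{-6} + 156\right) = - 157 \left(\left(- \frac{1}{6}\right) 1 + 156\right) = - 157 \left(- \frac{1}{6} + 156\right) = \left(-157\right) \frac{935}{6} = - \frac{146795}{6}$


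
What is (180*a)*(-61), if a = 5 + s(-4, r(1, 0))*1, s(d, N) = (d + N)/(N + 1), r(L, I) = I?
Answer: -10980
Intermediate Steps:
s(d, N) = (N + d)/(1 + N)
a = 1 (a = 5 + ((0 - 4)/(1 + 0))*1 = 5 + (-4/1)*1 = 5 + (1*(-4))*1 = 5 - 4*1 = 5 - 4 = 1)
(180*a)*(-61) = (180*1)*(-61) = 180*(-61) = -10980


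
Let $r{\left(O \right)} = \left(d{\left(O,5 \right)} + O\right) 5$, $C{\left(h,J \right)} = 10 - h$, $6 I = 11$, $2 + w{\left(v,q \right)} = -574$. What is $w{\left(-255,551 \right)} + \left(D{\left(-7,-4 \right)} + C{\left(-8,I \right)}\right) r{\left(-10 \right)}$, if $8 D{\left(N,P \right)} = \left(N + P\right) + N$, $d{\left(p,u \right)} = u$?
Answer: $- \frac{3879}{4} \approx -969.75$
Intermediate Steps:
$w{\left(v,q \right)} = -576$ ($w{\left(v,q \right)} = -2 - 574 = -576$)
$I = \frac{11}{6}$ ($I = \frac{1}{6} \cdot 11 = \frac{11}{6} \approx 1.8333$)
$D{\left(N,P \right)} = \frac{N}{4} + \frac{P}{8}$ ($D{\left(N,P \right)} = \frac{\left(N + P\right) + N}{8} = \frac{P + 2 N}{8} = \frac{N}{4} + \frac{P}{8}$)
$r{\left(O \right)} = 25 + 5 O$ ($r{\left(O \right)} = \left(5 + O\right) 5 = 25 + 5 O$)
$w{\left(-255,551 \right)} + \left(D{\left(-7,-4 \right)} + C{\left(-8,I \right)}\right) r{\left(-10 \right)} = -576 + \left(\left(\frac{1}{4} \left(-7\right) + \frac{1}{8} \left(-4\right)\right) + \left(10 - -8\right)\right) \left(25 + 5 \left(-10\right)\right) = -576 + \left(\left(- \frac{7}{4} - \frac{1}{2}\right) + \left(10 + 8\right)\right) \left(25 - 50\right) = -576 + \left(- \frac{9}{4} + 18\right) \left(-25\right) = -576 + \frac{63}{4} \left(-25\right) = -576 - \frac{1575}{4} = - \frac{3879}{4}$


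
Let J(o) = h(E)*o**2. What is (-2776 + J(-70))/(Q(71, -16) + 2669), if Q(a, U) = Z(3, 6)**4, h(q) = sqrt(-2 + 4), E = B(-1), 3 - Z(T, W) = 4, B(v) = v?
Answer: -1388/1335 + 490*sqrt(2)/267 ≈ 1.5557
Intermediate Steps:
Z(T, W) = -1 (Z(T, W) = 3 - 1*4 = 3 - 4 = -1)
E = -1
h(q) = sqrt(2)
Q(a, U) = 1 (Q(a, U) = (-1)**4 = 1)
J(o) = sqrt(2)*o**2
(-2776 + J(-70))/(Q(71, -16) + 2669) = (-2776 + sqrt(2)*(-70)**2)/(1 + 2669) = (-2776 + sqrt(2)*4900)/2670 = (-2776 + 4900*sqrt(2))*(1/2670) = -1388/1335 + 490*sqrt(2)/267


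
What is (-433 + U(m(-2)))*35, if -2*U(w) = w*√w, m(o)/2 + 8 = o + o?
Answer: -15155 + 840*I*√6 ≈ -15155.0 + 2057.6*I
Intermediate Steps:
m(o) = -16 + 4*o (m(o) = -16 + 2*(o + o) = -16 + 2*(2*o) = -16 + 4*o)
U(w) = -w^(3/2)/2 (U(w) = -w*√w/2 = -w^(3/2)/2)
(-433 + U(m(-2)))*35 = (-433 - (-16 + 4*(-2))^(3/2)/2)*35 = (-433 - (-16 - 8)^(3/2)/2)*35 = (-433 - (-24)*I*√6)*35 = (-433 + 24*I*√6)*35 = -15155 + 840*I*√6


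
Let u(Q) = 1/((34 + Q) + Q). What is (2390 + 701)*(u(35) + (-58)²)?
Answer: 1081407987/104 ≈ 1.0398e+7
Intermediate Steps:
u(Q) = 1/(34 + 2*Q)
(2390 + 701)*(u(35) + (-58)²) = (2390 + 701)*(1/(2*(17 + 35)) + (-58)²) = 3091*((½)/52 + 3364) = 3091*((½)*(1/52) + 3364) = 3091*(1/104 + 3364) = 3091*(349857/104) = 1081407987/104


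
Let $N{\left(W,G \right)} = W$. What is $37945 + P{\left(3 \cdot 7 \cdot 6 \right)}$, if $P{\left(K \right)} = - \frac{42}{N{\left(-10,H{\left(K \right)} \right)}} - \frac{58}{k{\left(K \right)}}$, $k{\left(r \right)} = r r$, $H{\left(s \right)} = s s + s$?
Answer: $\frac{1506203603}{39690} \approx 37949.0$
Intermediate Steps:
$H{\left(s \right)} = s + s^{2}$ ($H{\left(s \right)} = s^{2} + s = s + s^{2}$)
$k{\left(r \right)} = r^{2}$
$P{\left(K \right)} = \frac{21}{5} - \frac{58}{K^{2}}$ ($P{\left(K \right)} = - \frac{42}{-10} - \frac{58}{K^{2}} = \left(-42\right) \left(- \frac{1}{10}\right) - \frac{58}{K^{2}} = \frac{21}{5} - \frac{58}{K^{2}}$)
$37945 + P{\left(3 \cdot 7 \cdot 6 \right)} = 37945 + \left(\frac{21}{5} - \frac{58}{15876}\right) = 37945 + \left(\frac{21}{5} - \frac{29}{7938}\right) = 37945 + \frac{166553}{39690} = \frac{1506203603}{39690}$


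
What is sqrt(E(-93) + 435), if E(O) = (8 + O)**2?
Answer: 2*sqrt(1915) ≈ 87.521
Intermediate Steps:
sqrt(E(-93) + 435) = sqrt((8 - 93)**2 + 435) = sqrt((-85)**2 + 435) = sqrt(7225 + 435) = sqrt(7660) = 2*sqrt(1915)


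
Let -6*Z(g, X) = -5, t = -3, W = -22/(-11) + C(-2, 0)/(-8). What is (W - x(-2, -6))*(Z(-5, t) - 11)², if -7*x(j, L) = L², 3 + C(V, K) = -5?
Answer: 70699/84 ≈ 841.65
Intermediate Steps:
C(V, K) = -8 (C(V, K) = -3 - 5 = -8)
x(j, L) = -L²/7
W = 3 (W = -22/(-11) - 8/(-8) = -22*(-1/11) - 8*(-⅛) = 2 + 1 = 3)
Z(g, X) = ⅚ (Z(g, X) = -⅙*(-5) = ⅚)
(W - x(-2, -6))*(Z(-5, t) - 11)² = (3 - (-1)*(-6)²/7)*(⅚ - 11)² = (3 - (-1)*36/7)*(-61/6)² = (3 - 1*(-36/7))*(3721/36) = (3 + 36/7)*(3721/36) = (57/7)*(3721/36) = 70699/84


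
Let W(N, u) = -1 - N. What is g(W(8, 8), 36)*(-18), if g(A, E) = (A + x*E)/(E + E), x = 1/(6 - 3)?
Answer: -3/4 ≈ -0.75000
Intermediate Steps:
x = 1/3 ≈ 0.33333
g(A, E) = (A + E/3)/(2*E) (g(A, E) = (A + E/3)/(E + E) = (A + E/3)/((2*E)) = (A + E/3)*(1/(2*E)) = (A + E/3)/(2*E))
g(W(8, 8), 36)*(-18) = ((1/6)*(36 + 3*(-1 - 1*8))/36)*(-18) = ((1/6)*(1/36)*(36 + 3*(-1 - 8)))*(-18) = ((1/6)*(1/36)*(36 + 3*(-9)))*(-18) = ((1/6)*(1/36)*(36 - 27))*(-18) = ((1/6)*(1/36)*9)*(-18) = (1/24)*(-18) = -3/4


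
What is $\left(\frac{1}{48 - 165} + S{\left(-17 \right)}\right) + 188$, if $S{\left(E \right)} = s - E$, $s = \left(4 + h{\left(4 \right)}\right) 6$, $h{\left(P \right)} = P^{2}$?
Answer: $\frac{38024}{117} \approx 324.99$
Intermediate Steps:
$s = 120$ ($s = \left(4 + 4^{2}\right) 6 = \left(4 + 16\right) 6 = 20 \cdot 6 = 120$)
$S{\left(E \right)} = 120 - E$
$\left(\frac{1}{48 - 165} + S{\left(-17 \right)}\right) + 188 = \left(\frac{1}{48 - 165} + \left(120 - -17\right)\right) + 188 = \left(\frac{1}{-117} + \left(120 + 17\right)\right) + 188 = \left(- \frac{1}{117} + 137\right) + 188 = \frac{16028}{117} + 188 = \frac{38024}{117}$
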